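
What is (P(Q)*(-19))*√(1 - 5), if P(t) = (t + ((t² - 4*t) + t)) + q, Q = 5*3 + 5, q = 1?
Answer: -13718*I ≈ -13718.0*I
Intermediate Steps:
Q = 20 (Q = 15 + 5 = 20)
P(t) = 1 + t² - 2*t (P(t) = (t + ((t² - 4*t) + t)) + 1 = (t + (t² - 3*t)) + 1 = (t² - 2*t) + 1 = 1 + t² - 2*t)
(P(Q)*(-19))*√(1 - 5) = ((1 + 20² - 2*20)*(-19))*√(1 - 5) = ((1 + 400 - 40)*(-19))*√(-4) = (361*(-19))*(2*I) = -13718*I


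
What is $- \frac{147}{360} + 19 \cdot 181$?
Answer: $\frac{412631}{120} \approx 3438.6$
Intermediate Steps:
$- \frac{147}{360} + 19 \cdot 181 = \left(-147\right) \frac{1}{360} + 3439 = - \frac{49}{120} + 3439 = \frac{412631}{120}$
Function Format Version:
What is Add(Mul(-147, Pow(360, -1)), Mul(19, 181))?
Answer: Rational(412631, 120) ≈ 3438.6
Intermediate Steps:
Add(Mul(-147, Pow(360, -1)), Mul(19, 181)) = Add(Mul(-147, Rational(1, 360)), 3439) = Add(Rational(-49, 120), 3439) = Rational(412631, 120)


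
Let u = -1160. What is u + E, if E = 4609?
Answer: 3449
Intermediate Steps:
u + E = -1160 + 4609 = 3449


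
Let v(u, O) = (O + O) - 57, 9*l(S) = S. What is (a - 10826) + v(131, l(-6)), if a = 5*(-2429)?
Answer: -69088/3 ≈ -23029.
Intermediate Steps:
a = -12145
l(S) = S/9
v(u, O) = -57 + 2*O (v(u, O) = 2*O - 57 = -57 + 2*O)
(a - 10826) + v(131, l(-6)) = (-12145 - 10826) + (-57 + 2*((⅑)*(-6))) = -22971 + (-57 + 2*(-⅔)) = -22971 + (-57 - 4/3) = -22971 - 175/3 = -69088/3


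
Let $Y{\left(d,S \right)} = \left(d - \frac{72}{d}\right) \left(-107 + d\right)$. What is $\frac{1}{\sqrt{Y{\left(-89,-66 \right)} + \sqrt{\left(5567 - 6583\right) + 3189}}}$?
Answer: $\frac{\sqrt{89}}{\sqrt{1538404 + 89 \sqrt{2173}}} \approx 0.0075958$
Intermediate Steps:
$Y{\left(d,S \right)} = \left(-107 + d\right) \left(d - \frac{72}{d}\right)$
$\frac{1}{\sqrt{Y{\left(-89,-66 \right)} + \sqrt{\left(5567 - 6583\right) + 3189}}} = \frac{1}{\sqrt{\left(-72 + \left(-89\right)^{2} - -9523 + \frac{7704}{-89}\right) + \sqrt{\left(5567 - 6583\right) + 3189}}} = \frac{1}{\sqrt{\left(-72 + 7921 + 9523 + 7704 \left(- \frac{1}{89}\right)\right) + \sqrt{\left(5567 - 6583\right) + 3189}}} = \frac{1}{\sqrt{\left(-72 + 7921 + 9523 - \frac{7704}{89}\right) + \sqrt{-1016 + 3189}}} = \frac{1}{\sqrt{\frac{1538404}{89} + \sqrt{2173}}}$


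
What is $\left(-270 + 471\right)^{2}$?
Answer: $40401$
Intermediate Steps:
$\left(-270 + 471\right)^{2} = 201^{2} = 40401$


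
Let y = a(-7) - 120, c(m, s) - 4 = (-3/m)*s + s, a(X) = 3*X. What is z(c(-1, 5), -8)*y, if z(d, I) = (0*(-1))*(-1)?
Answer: 0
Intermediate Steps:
c(m, s) = 4 + s - 3*s/m (c(m, s) = 4 + ((-3/m)*s + s) = 4 + (-3*s/m + s) = 4 + (s - 3*s/m) = 4 + s - 3*s/m)
z(d, I) = 0 (z(d, I) = 0*(-1) = 0)
y = -141 (y = 3*(-7) - 120 = -21 - 120 = -141)
z(c(-1, 5), -8)*y = 0*(-141) = 0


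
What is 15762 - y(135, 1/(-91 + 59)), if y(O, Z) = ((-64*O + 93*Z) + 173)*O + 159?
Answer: 37089291/32 ≈ 1.1590e+6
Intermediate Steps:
y(O, Z) = 159 + O*(173 - 64*O + 93*Z) (y(O, Z) = (173 - 64*O + 93*Z)*O + 159 = O*(173 - 64*O + 93*Z) + 159 = 159 + O*(173 - 64*O + 93*Z))
15762 - y(135, 1/(-91 + 59)) = 15762 - (159 - 64*135² + 173*135 + 93*135/(-91 + 59)) = 15762 - (159 - 64*18225 + 23355 + 93*135/(-32)) = 15762 - (159 - 1166400 + 23355 + 93*135*(-1/32)) = 15762 - (159 - 1166400 + 23355 - 12555/32) = 15762 - 1*(-36584907/32) = 15762 + 36584907/32 = 37089291/32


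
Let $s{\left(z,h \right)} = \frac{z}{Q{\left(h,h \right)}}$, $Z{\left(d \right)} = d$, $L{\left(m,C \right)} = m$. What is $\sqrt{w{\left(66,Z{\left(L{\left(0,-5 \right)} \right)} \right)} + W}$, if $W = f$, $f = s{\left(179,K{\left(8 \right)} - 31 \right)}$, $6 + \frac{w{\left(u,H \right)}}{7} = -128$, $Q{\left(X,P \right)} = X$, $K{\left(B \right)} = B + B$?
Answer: $\frac{i \sqrt{213735}}{15} \approx 30.821 i$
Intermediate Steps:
$K{\left(B \right)} = 2 B$
$w{\left(u,H \right)} = -938$ ($w{\left(u,H \right)} = -42 + 7 \left(-128\right) = -42 - 896 = -938$)
$s{\left(z,h \right)} = \frac{z}{h}$
$f = - \frac{179}{15}$ ($f = \frac{179}{2 \cdot 8 - 31} = \frac{179}{16 - 31} = \frac{179}{-15} = 179 \left(- \frac{1}{15}\right) = - \frac{179}{15} \approx -11.933$)
$W = - \frac{179}{15} \approx -11.933$
$\sqrt{w{\left(66,Z{\left(L{\left(0,-5 \right)} \right)} \right)} + W} = \sqrt{-938 - \frac{179}{15}} = \sqrt{- \frac{14249}{15}} = \frac{i \sqrt{213735}}{15}$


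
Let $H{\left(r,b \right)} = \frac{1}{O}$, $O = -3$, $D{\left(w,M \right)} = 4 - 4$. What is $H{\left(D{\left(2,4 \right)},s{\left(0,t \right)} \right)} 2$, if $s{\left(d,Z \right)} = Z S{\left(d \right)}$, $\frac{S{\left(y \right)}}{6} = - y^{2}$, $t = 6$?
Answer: $- \frac{2}{3} \approx -0.66667$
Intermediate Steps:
$D{\left(w,M \right)} = 0$ ($D{\left(w,M \right)} = 4 - 4 = 0$)
$S{\left(y \right)} = - 6 y^{2}$ ($S{\left(y \right)} = 6 \left(- y^{2}\right) = - 6 y^{2}$)
$s{\left(d,Z \right)} = - 6 Z d^{2}$ ($s{\left(d,Z \right)} = Z \left(- 6 d^{2}\right) = - 6 Z d^{2}$)
$H{\left(r,b \right)} = - \frac{1}{3}$ ($H{\left(r,b \right)} = \frac{1}{-3} = - \frac{1}{3}$)
$H{\left(D{\left(2,4 \right)},s{\left(0,t \right)} \right)} 2 = \left(- \frac{1}{3}\right) 2 = - \frac{2}{3}$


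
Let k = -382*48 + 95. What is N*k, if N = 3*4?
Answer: -218892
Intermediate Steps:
N = 12
k = -18241 (k = -18336 + 95 = -18241)
N*k = 12*(-18241) = -218892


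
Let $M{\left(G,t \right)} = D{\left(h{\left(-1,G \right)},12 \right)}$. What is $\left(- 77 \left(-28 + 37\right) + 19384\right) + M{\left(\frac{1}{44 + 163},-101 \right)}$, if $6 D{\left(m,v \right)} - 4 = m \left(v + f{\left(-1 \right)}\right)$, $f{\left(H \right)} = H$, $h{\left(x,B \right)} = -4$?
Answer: $\frac{56053}{3} \approx 18684.0$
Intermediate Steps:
$D{\left(m,v \right)} = \frac{2}{3} + \frac{m \left(-1 + v\right)}{6}$ ($D{\left(m,v \right)} = \frac{2}{3} + \frac{m \left(v - 1\right)}{6} = \frac{2}{3} + \frac{m \left(-1 + v\right)}{6}$)
$M{\left(G,t \right)} = - \frac{20}{3}$ ($M{\left(G,t \right)} = \frac{2}{3} - - \frac{2}{3} + \frac{1}{6} \left(-4\right) 12 = \frac{2}{3} + \frac{2}{3} - 8 = - \frac{20}{3}$)
$\left(- 77 \left(-28 + 37\right) + 19384\right) + M{\left(\frac{1}{44 + 163},-101 \right)} = \left(- 77 \left(-28 + 37\right) + 19384\right) - \frac{20}{3} = \left(\left(-77\right) 9 + 19384\right) - \frac{20}{3} = \left(-693 + 19384\right) - \frac{20}{3} = 18691 - \frac{20}{3} = \frac{56053}{3}$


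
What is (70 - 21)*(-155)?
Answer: -7595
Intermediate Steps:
(70 - 21)*(-155) = 49*(-155) = -7595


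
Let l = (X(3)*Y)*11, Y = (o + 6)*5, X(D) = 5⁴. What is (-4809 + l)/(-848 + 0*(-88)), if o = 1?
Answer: -29477/106 ≈ -278.08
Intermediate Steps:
X(D) = 625
Y = 35 (Y = (1 + 6)*5 = 7*5 = 35)
l = 240625 (l = (625*35)*11 = 21875*11 = 240625)
(-4809 + l)/(-848 + 0*(-88)) = (-4809 + 240625)/(-848 + 0*(-88)) = 235816/(-848 + 0) = 235816/(-848) = 235816*(-1/848) = -29477/106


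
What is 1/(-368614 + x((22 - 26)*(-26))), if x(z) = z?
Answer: -1/368510 ≈ -2.7136e-6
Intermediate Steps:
1/(-368614 + x((22 - 26)*(-26))) = 1/(-368614 + (22 - 26)*(-26)) = 1/(-368614 - 4*(-26)) = 1/(-368614 + 104) = 1/(-368510) = -1/368510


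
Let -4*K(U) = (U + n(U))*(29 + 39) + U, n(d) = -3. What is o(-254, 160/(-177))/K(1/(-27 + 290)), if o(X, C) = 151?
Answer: 158852/53583 ≈ 2.9646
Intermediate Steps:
K(U) = 51 - 69*U/4 (K(U) = -((U - 3)*(29 + 39) + U)/4 = -((-3 + U)*68 + U)/4 = -((-204 + 68*U) + U)/4 = -(-204 + 69*U)/4 = 51 - 69*U/4)
o(-254, 160/(-177))/K(1/(-27 + 290)) = 151/(51 - 69/(4*(-27 + 290))) = 151/(51 - 69/4/263) = 151/(51 - 69/4*1/263) = 151/(51 - 69/1052) = 151/(53583/1052) = 151*(1052/53583) = 158852/53583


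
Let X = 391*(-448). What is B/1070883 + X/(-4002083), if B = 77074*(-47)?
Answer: -14309873188330/4285762649289 ≈ -3.3389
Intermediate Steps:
B = -3622478
X = -175168
B/1070883 + X/(-4002083) = -3622478/1070883 - 175168/(-4002083) = -3622478*1/1070883 - 175168*(-1/4002083) = -3622478/1070883 + 175168/4002083 = -14309873188330/4285762649289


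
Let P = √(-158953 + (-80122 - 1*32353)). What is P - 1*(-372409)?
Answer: 372409 + 2*I*√67857 ≈ 3.7241e+5 + 520.99*I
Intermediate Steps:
P = 2*I*√67857 (P = √(-158953 + (-80122 - 32353)) = √(-158953 - 112475) = √(-271428) = 2*I*√67857 ≈ 520.99*I)
P - 1*(-372409) = 2*I*√67857 - 1*(-372409) = 2*I*√67857 + 372409 = 372409 + 2*I*√67857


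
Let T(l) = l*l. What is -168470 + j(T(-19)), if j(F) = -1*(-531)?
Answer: -167939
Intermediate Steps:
T(l) = l**2
j(F) = 531
-168470 + j(T(-19)) = -168470 + 531 = -167939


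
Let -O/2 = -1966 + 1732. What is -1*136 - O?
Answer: -604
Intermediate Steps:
O = 468 (O = -2*(-1966 + 1732) = -2*(-234) = 468)
-1*136 - O = -1*136 - 1*468 = -136 - 468 = -604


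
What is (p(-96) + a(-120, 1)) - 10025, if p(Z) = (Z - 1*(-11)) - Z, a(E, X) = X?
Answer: -10013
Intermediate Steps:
p(Z) = 11 (p(Z) = (Z + 11) - Z = (11 + Z) - Z = 11)
(p(-96) + a(-120, 1)) - 10025 = (11 + 1) - 10025 = 12 - 10025 = -10013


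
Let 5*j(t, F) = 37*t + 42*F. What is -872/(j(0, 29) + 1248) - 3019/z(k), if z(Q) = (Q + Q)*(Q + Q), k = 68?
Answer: -51579131/68971584 ≈ -0.74783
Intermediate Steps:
z(Q) = 4*Q² (z(Q) = (2*Q)*(2*Q) = 4*Q²)
j(t, F) = 37*t/5 + 42*F/5 (j(t, F) = (37*t + 42*F)/5 = 37*t/5 + 42*F/5)
-872/(j(0, 29) + 1248) - 3019/z(k) = -872/(((37/5)*0 + (42/5)*29) + 1248) - 3019/(4*68²) = -872/((0 + 1218/5) + 1248) - 3019/(4*4624) = -872/(1218/5 + 1248) - 3019/18496 = -872/7458/5 - 3019*1/18496 = -872*5/7458 - 3019/18496 = -2180/3729 - 3019/18496 = -51579131/68971584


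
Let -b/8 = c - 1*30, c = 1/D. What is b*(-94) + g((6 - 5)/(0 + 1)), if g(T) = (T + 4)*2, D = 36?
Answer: -202762/9 ≈ -22529.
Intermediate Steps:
c = 1/36 ≈ 0.027778
g(T) = 8 + 2*T (g(T) = (4 + T)*2 = 8 + 2*T)
b = 2158/9 (b = -8*(1/36 - 1*30) = -8*(1/36 - 30) = -8*(-1079/36) = 2158/9 ≈ 239.78)
b*(-94) + g((6 - 5)/(0 + 1)) = (2158/9)*(-94) + (8 + 2*((6 - 5)/(0 + 1))) = -202852/9 + (8 + 2*(1/1)) = -202852/9 + (8 + 2*(1*1)) = -202852/9 + (8 + 2*1) = -202852/9 + (8 + 2) = -202852/9 + 10 = -202762/9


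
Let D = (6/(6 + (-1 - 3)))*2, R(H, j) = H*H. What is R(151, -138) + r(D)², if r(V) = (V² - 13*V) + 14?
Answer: 23585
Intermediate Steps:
R(H, j) = H²
D = 6 (D = (6/(6 - 4))*2 = (6/2)*2 = ((½)*6)*2 = 3*2 = 6)
r(V) = 14 + V² - 13*V
R(151, -138) + r(D)² = 151² + (14 + 6² - 13*6)² = 22801 + (14 + 36 - 78)² = 22801 + (-28)² = 22801 + 784 = 23585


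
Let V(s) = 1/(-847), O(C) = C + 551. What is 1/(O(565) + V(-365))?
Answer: 847/945251 ≈ 0.00089606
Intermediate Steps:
O(C) = 551 + C
V(s) = -1/847
1/(O(565) + V(-365)) = 1/((551 + 565) - 1/847) = 1/(1116 - 1/847) = 1/(945251/847) = 847/945251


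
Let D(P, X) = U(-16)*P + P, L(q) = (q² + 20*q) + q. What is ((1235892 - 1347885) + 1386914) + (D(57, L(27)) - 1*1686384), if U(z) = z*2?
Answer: -413230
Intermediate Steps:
U(z) = 2*z
L(q) = q² + 21*q
D(P, X) = -31*P (D(P, X) = (2*(-16))*P + P = -32*P + P = -31*P)
((1235892 - 1347885) + 1386914) + (D(57, L(27)) - 1*1686384) = ((1235892 - 1347885) + 1386914) + (-31*57 - 1*1686384) = (-111993 + 1386914) + (-1767 - 1686384) = 1274921 - 1688151 = -413230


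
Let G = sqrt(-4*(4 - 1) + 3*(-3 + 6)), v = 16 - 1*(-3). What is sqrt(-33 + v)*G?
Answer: -sqrt(42) ≈ -6.4807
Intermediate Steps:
v = 19 (v = 16 + 3 = 19)
G = I*sqrt(3) (G = sqrt(-4*3 + 3*3) = sqrt(-12 + 9) = sqrt(-3) = I*sqrt(3) ≈ 1.732*I)
sqrt(-33 + v)*G = sqrt(-33 + 19)*(I*sqrt(3)) = sqrt(-14)*(I*sqrt(3)) = (I*sqrt(14))*(I*sqrt(3)) = -sqrt(42)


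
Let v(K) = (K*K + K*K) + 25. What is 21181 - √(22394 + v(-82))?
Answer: 21181 - √35867 ≈ 20992.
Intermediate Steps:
v(K) = 25 + 2*K² (v(K) = (K² + K²) + 25 = 2*K² + 25 = 25 + 2*K²)
21181 - √(22394 + v(-82)) = 21181 - √(22394 + (25 + 2*(-82)²)) = 21181 - √(22394 + (25 + 2*6724)) = 21181 - √(22394 + (25 + 13448)) = 21181 - √(22394 + 13473) = 21181 - √35867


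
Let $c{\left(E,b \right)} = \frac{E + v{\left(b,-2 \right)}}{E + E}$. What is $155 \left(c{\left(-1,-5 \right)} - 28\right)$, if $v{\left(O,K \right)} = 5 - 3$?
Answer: $- \frac{8835}{2} \approx -4417.5$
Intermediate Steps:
$v{\left(O,K \right)} = 2$
$c{\left(E,b \right)} = \frac{2 + E}{2 E}$ ($c{\left(E,b \right)} = \frac{E + 2}{E + E} = \frac{2 + E}{2 E}$)
$155 \left(c{\left(-1,-5 \right)} - 28\right) = 155 \left(\frac{2 - 1}{2 \left(-1\right)} - 28\right) = 155 \left(\frac{1}{2} \left(-1\right) 1 - 28\right) = 155 \left(- \frac{1}{2} - 28\right) = 155 \left(- \frac{57}{2}\right) = - \frac{8835}{2}$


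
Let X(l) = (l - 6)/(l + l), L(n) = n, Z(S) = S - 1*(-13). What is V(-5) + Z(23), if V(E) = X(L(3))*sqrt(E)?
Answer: 36 - I*sqrt(5)/2 ≈ 36.0 - 1.118*I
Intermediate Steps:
Z(S) = 13 + S (Z(S) = S + 13 = 13 + S)
X(l) = (-6 + l)/(2*l) (X(l) = (-6 + l)/((2*l)) = (-6 + l)*(1/(2*l)) = (-6 + l)/(2*l))
V(E) = -sqrt(E)/2 (V(E) = ((1/2)*(-6 + 3)/3)*sqrt(E) = ((1/2)*(1/3)*(-3))*sqrt(E) = -sqrt(E)/2)
V(-5) + Z(23) = -I*sqrt(5)/2 + (13 + 23) = -I*sqrt(5)/2 + 36 = 36 - I*sqrt(5)/2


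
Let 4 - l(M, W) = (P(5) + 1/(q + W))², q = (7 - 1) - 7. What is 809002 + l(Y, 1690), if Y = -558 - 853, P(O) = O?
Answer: 2307797070410/2852721 ≈ 8.0898e+5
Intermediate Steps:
Y = -1411
q = -1 (q = 6 - 7 = -1)
l(M, W) = 4 - (5 + 1/(-1 + W))²
809002 + l(Y, 1690) = 809002 + (4 - (-4 + 5*1690)²/(-1 + 1690)²) = 809002 + (4 - 1*(-4 + 8450)²/1689²) = 809002 + (4 - 1*1/2852721*8446²) = 809002 + (4 - 1*1/2852721*71334916) = 809002 + (4 - 71334916/2852721) = 809002 - 59924032/2852721 = 2307797070410/2852721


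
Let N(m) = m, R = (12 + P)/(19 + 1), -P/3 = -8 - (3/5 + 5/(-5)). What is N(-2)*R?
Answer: -87/25 ≈ -3.4800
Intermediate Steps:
P = 114/5 (P = -3*(-8 - (3/5 + 5/(-5))) = -3*(-8 - (3*(⅕) + 5*(-⅕))) = -3*(-8 - (⅗ - 1)) = -3*(-8 - 1*(-⅖)) = -3*(-8 + ⅖) = -3*(-38/5) = 114/5 ≈ 22.800)
R = 87/50 (R = (12 + 114/5)/(19 + 1) = (174/5)/20 = (174/5)*(1/20) = 87/50 ≈ 1.7400)
N(-2)*R = -2*87/50 = -87/25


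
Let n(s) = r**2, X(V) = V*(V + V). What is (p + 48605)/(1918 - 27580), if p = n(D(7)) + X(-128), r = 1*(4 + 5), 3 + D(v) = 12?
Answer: -40727/12831 ≈ -3.1741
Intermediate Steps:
X(V) = 2*V**2 (X(V) = V*(2*V) = 2*V**2)
D(v) = 9 (D(v) = -3 + 12 = 9)
r = 9 (r = 1*9 = 9)
n(s) = 81 (n(s) = 9**2 = 81)
p = 32849 (p = 81 + 2*(-128)**2 = 81 + 2*16384 = 81 + 32768 = 32849)
(p + 48605)/(1918 - 27580) = (32849 + 48605)/(1918 - 27580) = 81454/(-25662) = 81454*(-1/25662) = -40727/12831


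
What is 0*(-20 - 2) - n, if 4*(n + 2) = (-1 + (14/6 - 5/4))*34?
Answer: 31/24 ≈ 1.2917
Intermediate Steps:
n = -31/24 (n = -2 + ((-1 + (14/6 - 5/4))*34)/4 = -2 + ((-1 + (14*(⅙) - 5*¼))*34)/4 = -2 + ((-1 + (7/3 - 5/4))*34)/4 = -2 + ((-1 + 13/12)*34)/4 = -2 + ((1/12)*34)/4 = -2 + (¼)*(17/6) = -2 + 17/24 = -31/24 ≈ -1.2917)
0*(-20 - 2) - n = 0*(-20 - 2) - 1*(-31/24) = 0*(-22) + 31/24 = 0 + 31/24 = 31/24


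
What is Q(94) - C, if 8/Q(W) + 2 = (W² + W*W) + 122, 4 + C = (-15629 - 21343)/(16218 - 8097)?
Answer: 51492755/6020368 ≈ 8.5531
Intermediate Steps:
C = -23152/2707 (C = -4 + (-15629 - 21343)/(16218 - 8097) = -4 - 36972/8121 = -4 - 36972*1/8121 = -4 - 12324/2707 = -23152/2707 ≈ -8.5526)
Q(W) = 8/(120 + 2*W²) (Q(W) = 8/(-2 + ((W² + W*W) + 122)) = 8/(-2 + ((W² + W²) + 122)) = 8/(-2 + (2*W² + 122)) = 8/(-2 + (122 + 2*W²)) = 8/(120 + 2*W²))
Q(94) - C = 4/(60 + 94²) - 1*(-23152/2707) = 4/(60 + 8836) + 23152/2707 = 4/8896 + 23152/2707 = 4*(1/8896) + 23152/2707 = 1/2224 + 23152/2707 = 51492755/6020368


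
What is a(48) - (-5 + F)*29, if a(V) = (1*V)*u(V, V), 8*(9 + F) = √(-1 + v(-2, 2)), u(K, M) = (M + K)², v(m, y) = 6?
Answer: 442774 - 29*√5/8 ≈ 4.4277e+5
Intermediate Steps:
u(K, M) = (K + M)²
F = -9 + √5/8 (F = -9 + √(-1 + 6)/8 = -9 + √5/8 ≈ -8.7205)
a(V) = 4*V³ (a(V) = (1*V)*(V + V)² = V*(2*V)² = V*(4*V²) = 4*V³)
a(48) - (-5 + F)*29 = 4*48³ - (-5 + (-9 + √5/8))*29 = 4*110592 - (-14 + √5/8)*29 = 442368 - (-406 + 29*√5/8) = 442368 + (406 - 29*√5/8) = 442774 - 29*√5/8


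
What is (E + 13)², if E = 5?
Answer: 324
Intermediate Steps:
(E + 13)² = (5 + 13)² = 18² = 324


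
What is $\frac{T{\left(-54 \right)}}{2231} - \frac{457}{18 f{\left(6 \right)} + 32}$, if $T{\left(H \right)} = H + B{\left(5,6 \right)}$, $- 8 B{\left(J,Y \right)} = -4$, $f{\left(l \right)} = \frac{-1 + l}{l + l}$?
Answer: $- \frac{4086721}{352498} \approx -11.594$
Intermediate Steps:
$f{\left(l \right)} = \frac{-1 + l}{2 l}$
$B{\left(J,Y \right)} = \frac{1}{2}$ ($B{\left(J,Y \right)} = \left(- \frac{1}{8}\right) \left(-4\right) = \frac{1}{2}$)
$T{\left(H \right)} = \frac{1}{2} + H$ ($T{\left(H \right)} = H + \frac{1}{2} = \frac{1}{2} + H$)
$\frac{T{\left(-54 \right)}}{2231} - \frac{457}{18 f{\left(6 \right)} + 32} = \frac{\frac{1}{2} - 54}{2231} - \frac{457}{18 \frac{-1 + 6}{2 \cdot 6} + 32} = \left(- \frac{107}{2}\right) \frac{1}{2231} - \frac{457}{18 \cdot \frac{1}{2} \cdot \frac{1}{6} \cdot 5 + 32} = - \frac{107}{4462} - \frac{457}{18 \cdot \frac{5}{12} + 32} = - \frac{107}{4462} - \frac{457}{\frac{15}{2} + 32} = - \frac{107}{4462} - \frac{457}{\frac{79}{2}} = - \frac{107}{4462} - \frac{914}{79} = - \frac{4086721}{352498}$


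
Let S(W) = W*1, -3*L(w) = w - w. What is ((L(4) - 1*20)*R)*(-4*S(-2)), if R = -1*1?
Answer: 160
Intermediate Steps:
L(w) = 0 (L(w) = -(w - w)/3 = -⅓*0 = 0)
R = -1
S(W) = W
((L(4) - 1*20)*R)*(-4*S(-2)) = ((0 - 1*20)*(-1))*(-4*(-2)) = ((0 - 20)*(-1))*8 = -20*(-1)*8 = 20*8 = 160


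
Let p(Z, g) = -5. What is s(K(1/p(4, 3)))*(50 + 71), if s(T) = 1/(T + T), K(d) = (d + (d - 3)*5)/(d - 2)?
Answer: 1331/162 ≈ 8.2160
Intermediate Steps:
K(d) = (-15 + 6*d)/(-2 + d) (K(d) = (d + (-3 + d)*5)/(-2 + d) = (d + (-15 + 5*d))/(-2 + d) = (-15 + 6*d)/(-2 + d))
s(T) = 1/(2*T)
s(K(1/p(4, 3)))*(50 + 71) = (1/(2*((3*(-5 + 2/(-5))/(-2 + 1/(-5))))))*(50 + 71) = (1/(2*((3*(-5 + 2*(-⅕))/(-2 - ⅕)))))*121 = (1/(2*((3*(-5 - ⅖)/(-11/5)))))*121 = (1/(2*((3*(-5/11)*(-27/5)))))*121 = (1/(2*(81/11)))*121 = ((½)*(11/81))*121 = (11/162)*121 = 1331/162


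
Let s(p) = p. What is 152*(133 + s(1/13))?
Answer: 262960/13 ≈ 20228.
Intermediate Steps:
152*(133 + s(1/13)) = 152*(133 + 1/13) = 152*(1730/13) = 262960/13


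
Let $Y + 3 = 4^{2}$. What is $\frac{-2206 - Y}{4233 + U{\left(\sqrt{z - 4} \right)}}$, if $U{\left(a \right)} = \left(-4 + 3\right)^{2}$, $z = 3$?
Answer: $- \frac{2219}{4234} \approx -0.52409$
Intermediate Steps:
$Y = 13$ ($Y = -3 + 4^{2} = -3 + 16 = 13$)
$U{\left(a \right)} = 1$ ($U{\left(a \right)} = \left(-1\right)^{2} = 1$)
$\frac{-2206 - Y}{4233 + U{\left(\sqrt{z - 4} \right)}} = \frac{-2206 - 13}{4233 + 1} = \frac{-2206 - 13}{4234} = \left(-2219\right) \frac{1}{4234} = - \frac{2219}{4234}$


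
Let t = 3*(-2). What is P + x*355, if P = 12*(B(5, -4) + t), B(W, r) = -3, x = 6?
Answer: 2022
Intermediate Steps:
t = -6
P = -108 (P = 12*(-3 - 6) = 12*(-9) = -108)
P + x*355 = -108 + 6*355 = -108 + 2130 = 2022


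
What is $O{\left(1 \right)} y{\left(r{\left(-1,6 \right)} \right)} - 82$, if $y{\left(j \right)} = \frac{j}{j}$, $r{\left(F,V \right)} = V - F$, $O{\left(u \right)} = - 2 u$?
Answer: $-84$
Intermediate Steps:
$y{\left(j \right)} = 1$
$O{\left(1 \right)} y{\left(r{\left(-1,6 \right)} \right)} - 82 = \left(-2\right) 1 \cdot 1 - 82 = \left(-2\right) 1 - 82 = -2 - 82 = -84$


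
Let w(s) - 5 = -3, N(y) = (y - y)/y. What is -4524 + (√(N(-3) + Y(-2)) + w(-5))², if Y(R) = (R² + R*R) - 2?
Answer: -4514 + 4*√6 ≈ -4504.2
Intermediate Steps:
Y(R) = -2 + 2*R² (Y(R) = (R² + R²) - 2 = 2*R² - 2 = -2 + 2*R²)
N(y) = 0 (N(y) = 0/y = 0)
w(s) = 2 (w(s) = 5 - 3 = 2)
-4524 + (√(N(-3) + Y(-2)) + w(-5))² = -4524 + (√(0 + (-2 + 2*(-2)²)) + 2)² = -4524 + (√(0 + (-2 + 2*4)) + 2)² = -4524 + (√(0 + (-2 + 8)) + 2)² = -4524 + (√(0 + 6) + 2)² = -4524 + (√6 + 2)² = -4524 + (2 + √6)²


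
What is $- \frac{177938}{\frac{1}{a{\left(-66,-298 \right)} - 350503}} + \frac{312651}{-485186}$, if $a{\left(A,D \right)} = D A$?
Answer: $\frac{28561986811228129}{485186} \approx 5.8868 \cdot 10^{10}$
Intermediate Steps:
$a{\left(A,D \right)} = A D$
$- \frac{177938}{\frac{1}{a{\left(-66,-298 \right)} - 350503}} + \frac{312651}{-485186} = - \frac{177938}{\frac{1}{\left(-66\right) \left(-298\right) - 350503}} + \frac{312651}{-485186} = - \frac{177938}{\frac{1}{19668 - 350503}} + 312651 \left(- \frac{1}{485186}\right) = - \frac{177938}{\frac{1}{-330835}} - \frac{312651}{485186} = - \frac{177938}{- \frac{1}{330835}} - \frac{312651}{485186} = \left(-177938\right) \left(-330835\right) - \frac{312651}{485186} = 58868118230 - \frac{312651}{485186} = \frac{28561986811228129}{485186}$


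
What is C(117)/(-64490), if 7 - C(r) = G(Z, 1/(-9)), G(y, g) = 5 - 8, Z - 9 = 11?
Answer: -1/6449 ≈ -0.00015506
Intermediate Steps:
Z = 20 (Z = 9 + 11 = 20)
G(y, g) = -3
C(r) = 10 (C(r) = 7 - 1*(-3) = 7 + 3 = 10)
C(117)/(-64490) = 10/(-64490) = 10*(-1/64490) = -1/6449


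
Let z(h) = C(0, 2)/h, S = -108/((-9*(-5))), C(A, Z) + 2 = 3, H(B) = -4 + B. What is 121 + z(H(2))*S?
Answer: 611/5 ≈ 122.20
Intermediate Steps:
C(A, Z) = 1 (C(A, Z) = -2 + 3 = 1)
S = -12/5 (S = -108/45 = -108*1/45 = -12/5 ≈ -2.4000)
z(h) = 1/h
121 + z(H(2))*S = 121 - 12/5/(-4 + 2) = 121 - 12/5/(-2) = 121 - 1/2*(-12/5) = 121 + 6/5 = 611/5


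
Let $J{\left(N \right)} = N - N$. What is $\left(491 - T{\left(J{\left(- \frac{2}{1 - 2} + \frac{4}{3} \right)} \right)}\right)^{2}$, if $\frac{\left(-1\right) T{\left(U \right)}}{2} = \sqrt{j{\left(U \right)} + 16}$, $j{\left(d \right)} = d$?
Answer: $249001$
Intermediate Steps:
$J{\left(N \right)} = 0$
$T{\left(U \right)} = - 2 \sqrt{16 + U}$ ($T{\left(U \right)} = - 2 \sqrt{U + 16} = - 2 \sqrt{16 + U}$)
$\left(491 - T{\left(J{\left(- \frac{2}{1 - 2} + \frac{4}{3} \right)} \right)}\right)^{2} = \left(491 - - 2 \sqrt{16 + 0}\right)^{2} = \left(491 - - 2 \sqrt{16}\right)^{2} = \left(491 - \left(-2\right) 4\right)^{2} = \left(491 - -8\right)^{2} = \left(491 + 8\right)^{2} = 499^{2} = 249001$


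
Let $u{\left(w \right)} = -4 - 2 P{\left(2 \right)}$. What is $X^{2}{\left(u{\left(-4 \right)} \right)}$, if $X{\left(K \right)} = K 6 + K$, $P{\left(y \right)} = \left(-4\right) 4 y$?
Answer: $176400$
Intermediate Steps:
$P{\left(y \right)} = - 16 y$
$u{\left(w \right)} = 60$ ($u{\left(w \right)} = -4 - 2 \left(\left(-16\right) 2\right) = -4 - -64 = -4 + 64 = 60$)
$X{\left(K \right)} = 7 K$ ($X{\left(K \right)} = 6 K + K = 7 K$)
$X^{2}{\left(u{\left(-4 \right)} \right)} = \left(7 \cdot 60\right)^{2} = 420^{2} = 176400$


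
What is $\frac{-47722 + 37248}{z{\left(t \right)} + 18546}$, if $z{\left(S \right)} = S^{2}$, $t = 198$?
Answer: $- \frac{5237}{28875} \approx -0.18137$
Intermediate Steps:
$\frac{-47722 + 37248}{z{\left(t \right)} + 18546} = \frac{-47722 + 37248}{198^{2} + 18546} = - \frac{10474}{39204 + 18546} = - \frac{10474}{57750} = \left(-10474\right) \frac{1}{57750} = - \frac{5237}{28875}$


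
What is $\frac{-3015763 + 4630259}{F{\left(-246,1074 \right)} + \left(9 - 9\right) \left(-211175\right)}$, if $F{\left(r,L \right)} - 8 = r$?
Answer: $- \frac{807248}{119} \approx -6783.6$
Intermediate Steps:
$F{\left(r,L \right)} = 8 + r$
$\frac{-3015763 + 4630259}{F{\left(-246,1074 \right)} + \left(9 - 9\right) \left(-211175\right)} = \frac{-3015763 + 4630259}{\left(8 - 246\right) + \left(9 - 9\right) \left(-211175\right)} = \frac{1614496}{-238 + 0 \left(-211175\right)} = \frac{1614496}{-238 + 0} = \frac{1614496}{-238} = 1614496 \left(- \frac{1}{238}\right) = - \frac{807248}{119}$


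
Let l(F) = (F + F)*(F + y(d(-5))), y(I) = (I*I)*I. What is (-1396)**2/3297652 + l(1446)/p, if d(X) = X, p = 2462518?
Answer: 2174639992394/1015065925967 ≈ 2.1424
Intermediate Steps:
y(I) = I**3 (y(I) = I**2*I = I**3)
l(F) = 2*F*(-125 + F) (l(F) = (F + F)*(F + (-5)**3) = (2*F)*(F - 125) = (2*F)*(-125 + F) = 2*F*(-125 + F))
(-1396)**2/3297652 + l(1446)/p = (-1396)**2/3297652 + (2*1446*(-125 + 1446))/2462518 = 1948816*(1/3297652) + (2*1446*1321)*(1/2462518) = 487204/824413 + 3820332*(1/2462518) = 487204/824413 + 1910166/1231259 = 2174639992394/1015065925967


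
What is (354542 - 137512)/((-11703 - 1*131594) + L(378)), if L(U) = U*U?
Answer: -217030/413 ≈ -525.50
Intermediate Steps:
L(U) = U**2
(354542 - 137512)/((-11703 - 1*131594) + L(378)) = (354542 - 137512)/((-11703 - 1*131594) + 378**2) = 217030/((-11703 - 131594) + 142884) = 217030/(-143297 + 142884) = 217030/(-413) = 217030*(-1/413) = -217030/413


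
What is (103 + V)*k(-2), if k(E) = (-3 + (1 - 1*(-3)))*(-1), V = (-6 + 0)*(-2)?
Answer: -115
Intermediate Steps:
V = 12 (V = -6*(-2) = 12)
k(E) = -1 (k(E) = (-3 + (1 + 3))*(-1) = (-3 + 4)*(-1) = 1*(-1) = -1)
(103 + V)*k(-2) = (103 + 12)*(-1) = 115*(-1) = -115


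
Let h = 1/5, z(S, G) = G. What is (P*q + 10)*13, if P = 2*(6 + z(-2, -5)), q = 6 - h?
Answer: 1404/5 ≈ 280.80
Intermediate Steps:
h = 1/5 (h = 1*(1/5) = 1/5 ≈ 0.20000)
q = 29/5 (q = 6 - 1*1/5 = 6 - 1/5 = 29/5 ≈ 5.8000)
P = 2 (P = 2*(6 - 5) = 2*1 = 2)
(P*q + 10)*13 = (2*(29/5) + 10)*13 = (58/5 + 10)*13 = (108/5)*13 = 1404/5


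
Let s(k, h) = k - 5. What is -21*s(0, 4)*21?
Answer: 2205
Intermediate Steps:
s(k, h) = -5 + k
-21*s(0, 4)*21 = -21*(-5 + 0)*21 = -21*(-5)*21 = 105*21 = 2205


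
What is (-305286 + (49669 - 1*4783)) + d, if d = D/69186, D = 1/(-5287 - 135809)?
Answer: -2541990389702401/9761867856 ≈ -2.6040e+5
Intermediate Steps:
D = -1/141096 (D = 1/(-141096) = -1/141096 ≈ -7.0874e-6)
d = -1/9761867856 (d = -1/141096/69186 = -1/141096*1/69186 = -1/9761867856 ≈ -1.0244e-10)
(-305286 + (49669 - 1*4783)) + d = (-305286 + (49669 - 1*4783)) - 1/9761867856 = (-305286 + (49669 - 4783)) - 1/9761867856 = (-305286 + 44886) - 1/9761867856 = -260400 - 1/9761867856 = -2541990389702401/9761867856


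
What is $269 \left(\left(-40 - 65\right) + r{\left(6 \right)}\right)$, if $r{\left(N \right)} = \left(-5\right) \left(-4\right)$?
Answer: $-22865$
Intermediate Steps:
$r{\left(N \right)} = 20$
$269 \left(\left(-40 - 65\right) + r{\left(6 \right)}\right) = 269 \left(\left(-40 - 65\right) + 20\right) = 269 \left(-105 + 20\right) = 269 \left(-85\right) = -22865$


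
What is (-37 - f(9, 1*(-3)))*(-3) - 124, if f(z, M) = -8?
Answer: -37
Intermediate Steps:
(-37 - f(9, 1*(-3)))*(-3) - 124 = (-37 - 1*(-8))*(-3) - 124 = (-37 + 8)*(-3) - 124 = -29*(-3) - 124 = 87 - 124 = -37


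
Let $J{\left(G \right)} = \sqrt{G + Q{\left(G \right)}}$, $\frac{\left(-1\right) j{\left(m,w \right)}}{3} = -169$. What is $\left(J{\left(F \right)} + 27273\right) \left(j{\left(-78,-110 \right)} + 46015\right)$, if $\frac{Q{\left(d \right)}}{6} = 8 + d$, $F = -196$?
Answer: $1268794506 + 93044 i \sqrt{331} \approx 1.2688 \cdot 10^{9} + 1.6928 \cdot 10^{6} i$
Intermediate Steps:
$Q{\left(d \right)} = 48 + 6 d$ ($Q{\left(d \right)} = 6 \left(8 + d\right) = 48 + 6 d$)
$j{\left(m,w \right)} = 507$ ($j{\left(m,w \right)} = \left(-3\right) \left(-169\right) = 507$)
$J{\left(G \right)} = \sqrt{48 + 7 G}$ ($J{\left(G \right)} = \sqrt{G + \left(48 + 6 G\right)} = \sqrt{48 + 7 G}$)
$\left(J{\left(F \right)} + 27273\right) \left(j{\left(-78,-110 \right)} + 46015\right) = \left(\sqrt{48 + 7 \left(-196\right)} + 27273\right) \left(507 + 46015\right) = \left(\sqrt{48 - 1372} + 27273\right) 46522 = \left(\sqrt{-1324} + 27273\right) 46522 = \left(2 i \sqrt{331} + 27273\right) 46522 = \left(27273 + 2 i \sqrt{331}\right) 46522 = 1268794506 + 93044 i \sqrt{331}$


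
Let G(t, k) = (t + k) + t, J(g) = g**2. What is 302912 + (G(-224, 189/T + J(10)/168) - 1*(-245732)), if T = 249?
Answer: 1911015977/3486 ≈ 5.4820e+5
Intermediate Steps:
G(t, k) = k + 2*t (G(t, k) = (k + t) + t = k + 2*t)
302912 + (G(-224, 189/T + J(10)/168) - 1*(-245732)) = 302912 + (((189/249 + 10**2/168) + 2*(-224)) - 1*(-245732)) = 302912 + (((189*(1/249) + 100*(1/168)) - 448) + 245732) = 302912 + (((63/83 + 25/42) - 448) + 245732) = 302912 + ((4721/3486 - 448) + 245732) = 302912 + (-1557007/3486 + 245732) = 302912 + 855064745/3486 = 1911015977/3486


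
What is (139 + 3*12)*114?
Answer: 19950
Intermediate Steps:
(139 + 3*12)*114 = (139 + 36)*114 = 175*114 = 19950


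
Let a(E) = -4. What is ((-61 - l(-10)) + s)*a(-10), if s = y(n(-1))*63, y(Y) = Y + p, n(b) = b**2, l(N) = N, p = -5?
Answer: 1212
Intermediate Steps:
y(Y) = -5 + Y (y(Y) = Y - 5 = -5 + Y)
s = -252 (s = (-5 + (-1)**2)*63 = (-5 + 1)*63 = -4*63 = -252)
((-61 - l(-10)) + s)*a(-10) = ((-61 - 1*(-10)) - 252)*(-4) = ((-61 + 10) - 252)*(-4) = (-51 - 252)*(-4) = -303*(-4) = 1212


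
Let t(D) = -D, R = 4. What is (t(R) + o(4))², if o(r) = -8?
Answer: 144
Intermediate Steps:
(t(R) + o(4))² = (-1*4 - 8)² = (-4 - 8)² = (-12)² = 144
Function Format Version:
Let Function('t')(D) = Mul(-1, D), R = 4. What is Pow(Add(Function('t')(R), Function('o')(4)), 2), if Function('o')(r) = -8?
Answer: 144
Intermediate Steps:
Pow(Add(Function('t')(R), Function('o')(4)), 2) = Pow(Add(Mul(-1, 4), -8), 2) = Pow(Add(-4, -8), 2) = Pow(-12, 2) = 144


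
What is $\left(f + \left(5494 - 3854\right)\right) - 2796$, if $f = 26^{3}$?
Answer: $16420$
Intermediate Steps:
$f = 17576$
$\left(f + \left(5494 - 3854\right)\right) - 2796 = \left(17576 + \left(5494 - 3854\right)\right) - 2796 = \left(17576 + 1640\right) - 2796 = 19216 - 2796 = 16420$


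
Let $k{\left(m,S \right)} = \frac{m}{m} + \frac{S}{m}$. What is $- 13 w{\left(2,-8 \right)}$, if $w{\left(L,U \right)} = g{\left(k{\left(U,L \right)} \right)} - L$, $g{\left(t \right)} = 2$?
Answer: $0$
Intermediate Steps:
$k{\left(m,S \right)} = 1 + \frac{S}{m}$
$w{\left(L,U \right)} = 2 - L$
$- 13 w{\left(2,-8 \right)} = - 13 \left(2 - 2\right) = \left(-13\right) 0 = 0$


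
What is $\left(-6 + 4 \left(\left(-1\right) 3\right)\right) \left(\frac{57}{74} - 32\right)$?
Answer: $\frac{20799}{37} \approx 562.13$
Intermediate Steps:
$\left(-6 + 4 \left(\left(-1\right) 3\right)\right) \left(\frac{57}{74} - 32\right) = \left(-6 + 4 \left(-3\right)\right) \left(57 \cdot \frac{1}{74} - 32\right) = \left(-6 - 12\right) \left(\frac{57}{74} - 32\right) = \left(-18\right) \left(- \frac{2311}{74}\right) = \frac{20799}{37}$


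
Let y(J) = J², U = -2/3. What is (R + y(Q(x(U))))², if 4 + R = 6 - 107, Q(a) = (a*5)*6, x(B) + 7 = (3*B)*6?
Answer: 105491792025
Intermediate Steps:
U = -⅔ (U = -2*⅓ = -⅔ ≈ -0.66667)
x(B) = -7 + 18*B (x(B) = -7 + (3*B)*6 = -7 + 18*B)
Q(a) = 30*a (Q(a) = (5*a)*6 = 30*a)
R = -105 (R = -4 + (6 - 107) = -4 - 101 = -105)
(R + y(Q(x(U))))² = (-105 + (30*(-7 + 18*(-⅔)))²)² = (-105 + (30*(-7 - 12))²)² = (-105 + (30*(-19))²)² = (-105 + (-570)²)² = (-105 + 324900)² = 324795² = 105491792025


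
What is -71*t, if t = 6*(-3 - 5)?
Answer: 3408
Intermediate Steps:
t = -48 (t = 6*(-8) = -48)
-71*t = -71*(-48) = 3408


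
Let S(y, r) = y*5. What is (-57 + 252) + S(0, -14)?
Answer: 195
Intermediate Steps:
S(y, r) = 5*y
(-57 + 252) + S(0, -14) = (-57 + 252) + 5*0 = 195 + 0 = 195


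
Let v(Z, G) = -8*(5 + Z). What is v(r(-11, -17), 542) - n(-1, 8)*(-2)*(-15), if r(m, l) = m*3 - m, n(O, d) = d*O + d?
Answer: 136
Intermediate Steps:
n(O, d) = d + O*d (n(O, d) = O*d + d = d + O*d)
r(m, l) = 2*m (r(m, l) = 3*m - m = 2*m)
v(Z, G) = -40 - 8*Z
v(r(-11, -17), 542) - n(-1, 8)*(-2)*(-15) = (-40 - 16*(-11)) - (8*(1 - 1))*(-2)*(-15) = (-40 - 8*(-22)) - (8*0)*(-2)*(-15) = (-40 + 176) - 0*(-2)*(-15) = 136 - 0*(-15) = 136 - 1*0 = 136 + 0 = 136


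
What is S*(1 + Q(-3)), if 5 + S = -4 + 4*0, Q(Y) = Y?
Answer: 18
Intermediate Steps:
S = -9 (S = -5 + (-4 + 4*0) = -5 + (-4 + 0) = -5 - 4 = -9)
S*(1 + Q(-3)) = -9*(1 - 3) = -9*(-2) = 18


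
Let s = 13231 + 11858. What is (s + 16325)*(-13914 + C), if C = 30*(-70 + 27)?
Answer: -629658456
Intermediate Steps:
s = 25089
C = -1290 (C = 30*(-43) = -1290)
(s + 16325)*(-13914 + C) = (25089 + 16325)*(-13914 - 1290) = 41414*(-15204) = -629658456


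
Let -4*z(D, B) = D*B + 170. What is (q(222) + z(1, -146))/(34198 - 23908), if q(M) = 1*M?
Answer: 36/1715 ≈ 0.020991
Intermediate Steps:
z(D, B) = -85/2 - B*D/4 (z(D, B) = -(D*B + 170)/4 = -(B*D + 170)/4 = -(170 + B*D)/4 = -85/2 - B*D/4)
q(M) = M
(q(222) + z(1, -146))/(34198 - 23908) = (222 + (-85/2 - ¼*(-146)*1))/(34198 - 23908) = (222 + (-85/2 + 73/2))/10290 = (222 - 6)*(1/10290) = 216*(1/10290) = 36/1715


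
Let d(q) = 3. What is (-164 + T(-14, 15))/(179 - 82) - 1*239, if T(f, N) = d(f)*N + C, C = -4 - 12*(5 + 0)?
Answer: -23366/97 ≈ -240.89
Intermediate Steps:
C = -64 (C = -4 - 12*5 = -4 - 2*30 = -4 - 60 = -64)
T(f, N) = -64 + 3*N (T(f, N) = 3*N - 64 = -64 + 3*N)
(-164 + T(-14, 15))/(179 - 82) - 1*239 = (-164 + (-64 + 3*15))/(179 - 82) - 1*239 = (-164 + (-64 + 45))/97 - 239 = (-164 - 19)*(1/97) - 239 = -183*1/97 - 239 = -183/97 - 239 = -23366/97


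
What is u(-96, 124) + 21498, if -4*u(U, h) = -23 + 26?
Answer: 85989/4 ≈ 21497.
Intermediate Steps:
u(U, h) = -¾ (u(U, h) = -(-23 + 26)/4 = -¼*3 = -¾)
u(-96, 124) + 21498 = -¾ + 21498 = 85989/4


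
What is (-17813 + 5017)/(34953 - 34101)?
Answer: -3199/213 ≈ -15.019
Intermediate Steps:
(-17813 + 5017)/(34953 - 34101) = -12796/852 = -12796*1/852 = -3199/213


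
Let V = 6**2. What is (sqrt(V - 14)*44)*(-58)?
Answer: -2552*sqrt(22) ≈ -11970.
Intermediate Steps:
V = 36
(sqrt(V - 14)*44)*(-58) = (sqrt(36 - 14)*44)*(-58) = (sqrt(22)*44)*(-58) = (44*sqrt(22))*(-58) = -2552*sqrt(22)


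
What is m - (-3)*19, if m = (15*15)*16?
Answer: 3657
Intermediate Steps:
m = 3600 (m = 225*16 = 3600)
m - (-3)*19 = 3600 - (-3)*19 = 3600 - 1*(-57) = 3600 + 57 = 3657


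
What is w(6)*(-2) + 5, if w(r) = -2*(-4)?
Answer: -11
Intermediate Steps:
w(r) = 8
w(6)*(-2) + 5 = 8*(-2) + 5 = -16 + 5 = -11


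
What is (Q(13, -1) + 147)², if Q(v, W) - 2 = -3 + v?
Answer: 25281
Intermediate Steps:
Q(v, W) = -1 + v (Q(v, W) = 2 + (-3 + v) = -1 + v)
(Q(13, -1) + 147)² = ((-1 + 13) + 147)² = (12 + 147)² = 159² = 25281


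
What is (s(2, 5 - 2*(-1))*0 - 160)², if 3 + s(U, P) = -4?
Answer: 25600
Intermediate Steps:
s(U, P) = -7 (s(U, P) = -3 - 4 = -7)
(s(2, 5 - 2*(-1))*0 - 160)² = (-7*0 - 160)² = (0 - 160)² = (-160)² = 25600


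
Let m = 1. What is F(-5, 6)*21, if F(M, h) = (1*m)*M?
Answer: -105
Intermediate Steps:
F(M, h) = M (F(M, h) = (1*1)*M = 1*M = M)
F(-5, 6)*21 = -5*21 = -105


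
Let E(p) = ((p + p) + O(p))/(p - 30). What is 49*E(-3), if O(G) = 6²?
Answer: -490/11 ≈ -44.545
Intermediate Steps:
O(G) = 36
E(p) = (36 + 2*p)/(-30 + p) (E(p) = ((p + p) + 36)/(p - 30) = (2*p + 36)/(-30 + p) = (36 + 2*p)/(-30 + p))
49*E(-3) = 49*(2*(18 - 3)/(-30 - 3)) = 49*(2*15/(-33)) = 49*(2*(-1/33)*15) = 49*(-10/11) = -490/11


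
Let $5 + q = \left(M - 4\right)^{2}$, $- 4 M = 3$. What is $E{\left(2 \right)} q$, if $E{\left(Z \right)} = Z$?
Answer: $\frac{281}{8} \approx 35.125$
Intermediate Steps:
$M = - \frac{3}{4}$ ($M = \left(- \frac{1}{4}\right) 3 = - \frac{3}{4} \approx -0.75$)
$q = \frac{281}{16}$ ($q = -5 + \left(- \frac{3}{4} - 4\right)^{2} = -5 + \left(- \frac{19}{4}\right)^{2} = -5 + \frac{361}{16} = \frac{281}{16} \approx 17.563$)
$E{\left(2 \right)} q = 2 \cdot \frac{281}{16} = \frac{281}{8}$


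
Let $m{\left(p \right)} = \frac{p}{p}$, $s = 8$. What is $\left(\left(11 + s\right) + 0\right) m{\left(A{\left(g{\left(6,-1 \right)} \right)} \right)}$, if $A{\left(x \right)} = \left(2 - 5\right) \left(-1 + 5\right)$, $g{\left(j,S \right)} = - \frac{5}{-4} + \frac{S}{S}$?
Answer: $19$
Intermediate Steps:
$g{\left(j,S \right)} = \frac{9}{4}$ ($g{\left(j,S \right)} = \left(-5\right) \left(- \frac{1}{4}\right) + 1 = \frac{5}{4} + 1 = \frac{9}{4}$)
$A{\left(x \right)} = -12$ ($A{\left(x \right)} = \left(-3\right) 4 = -12$)
$m{\left(p \right)} = 1$
$\left(\left(11 + s\right) + 0\right) m{\left(A{\left(g{\left(6,-1 \right)} \right)} \right)} = \left(\left(11 + 8\right) + 0\right) 1 = \left(19 + 0\right) 1 = 19 \cdot 1 = 19$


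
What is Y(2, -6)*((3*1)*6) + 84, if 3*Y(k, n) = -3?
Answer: 66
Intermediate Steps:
Y(k, n) = -1 (Y(k, n) = (⅓)*(-3) = -1)
Y(2, -6)*((3*1)*6) + 84 = -3*1*6 + 84 = -3*6 + 84 = -1*18 + 84 = -18 + 84 = 66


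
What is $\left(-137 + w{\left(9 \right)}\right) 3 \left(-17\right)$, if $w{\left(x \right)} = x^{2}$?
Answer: $2856$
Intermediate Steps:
$\left(-137 + w{\left(9 \right)}\right) 3 \left(-17\right) = \left(-137 + 9^{2}\right) 3 \left(-17\right) = \left(-137 + 81\right) \left(-51\right) = \left(-56\right) \left(-51\right) = 2856$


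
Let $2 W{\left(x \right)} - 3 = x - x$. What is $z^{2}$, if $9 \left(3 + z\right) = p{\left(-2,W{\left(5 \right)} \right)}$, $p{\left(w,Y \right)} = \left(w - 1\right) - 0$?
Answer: $\frac{100}{9} \approx 11.111$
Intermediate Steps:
$W{\left(x \right)} = \frac{3}{2}$ ($W{\left(x \right)} = \frac{3}{2} + \frac{x - x}{2} = \frac{3}{2} + \frac{1}{2} \cdot 0 = \frac{3}{2} + 0 = \frac{3}{2}$)
$p{\left(w,Y \right)} = -1 + w$ ($p{\left(w,Y \right)} = \left(w - 1\right) + 0 = \left(-1 + w\right) + 0 = -1 + w$)
$z = - \frac{10}{3}$ ($z = -3 + \frac{-1 - 2}{9} = -3 + \frac{1}{9} \left(-3\right) = -3 - \frac{1}{3} = - \frac{10}{3} \approx -3.3333$)
$z^{2} = \left(- \frac{10}{3}\right)^{2} = \frac{100}{9}$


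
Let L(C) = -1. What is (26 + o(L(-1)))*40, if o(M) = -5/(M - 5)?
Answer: 3220/3 ≈ 1073.3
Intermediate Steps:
o(M) = -5/(-5 + M)
(26 + o(L(-1)))*40 = (26 - 5/(-5 - 1))*40 = (26 - 5/(-6))*40 = (26 - 5*(-⅙))*40 = (26 + ⅚)*40 = (161/6)*40 = 3220/3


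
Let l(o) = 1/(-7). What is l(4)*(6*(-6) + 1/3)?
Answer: 107/21 ≈ 5.0952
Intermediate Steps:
l(o) = -⅐
l(4)*(6*(-6) + 1/3) = -(6*(-6) + 1/3)/7 = -(-36 + ⅓)/7 = -⅐*(-107/3) = 107/21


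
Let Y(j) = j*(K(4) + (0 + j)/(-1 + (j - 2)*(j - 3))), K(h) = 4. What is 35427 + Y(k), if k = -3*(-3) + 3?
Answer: 3157419/89 ≈ 35477.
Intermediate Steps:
k = 12 (k = 9 + 3 = 12)
Y(j) = j*(4 + j/(-1 + (-3 + j)*(-2 + j))) (Y(j) = j*(4 + (0 + j)/(-1 + (j - 2)*(j - 3))) = j*(4 + j/(-1 + (-2 + j)*(-3 + j))) = j*(4 + j/(-1 + (-3 + j)*(-2 + j))))
35427 + Y(k) = 35427 + 12*(20 - 19*12 + 4*12²)/(5 + 12² - 5*12) = 35427 + 12*(20 - 228 + 4*144)/(5 + 144 - 60) = 35427 + 12*(20 - 228 + 576)/89 = 35427 + 12*(1/89)*368 = 35427 + 4416/89 = 3157419/89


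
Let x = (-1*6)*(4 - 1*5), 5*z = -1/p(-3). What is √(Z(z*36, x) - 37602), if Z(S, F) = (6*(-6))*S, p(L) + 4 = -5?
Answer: 3*I*√104530/5 ≈ 193.99*I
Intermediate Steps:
p(L) = -9 (p(L) = -4 - 5 = -9)
z = 1/45 (z = (-1/(-9))/5 = (-1*(-⅑))/5 = (⅕)*(⅑) = 1/45 ≈ 0.022222)
x = 6 (x = -6*(4 - 5) = -6*(-1) = 6)
Z(S, F) = -36*S
√(Z(z*36, x) - 37602) = √(-4*36/5 - 37602) = √(-36*⅘ - 37602) = √(-144/5 - 37602) = √(-188154/5) = 3*I*√104530/5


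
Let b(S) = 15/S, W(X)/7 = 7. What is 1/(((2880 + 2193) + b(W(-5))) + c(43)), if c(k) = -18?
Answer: 49/247710 ≈ 0.00019781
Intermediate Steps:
W(X) = 49 (W(X) = 7*7 = 49)
1/(((2880 + 2193) + b(W(-5))) + c(43)) = 1/(((2880 + 2193) + 15/49) - 18) = 1/((5073 + 15*(1/49)) - 18) = 1/((5073 + 15/49) - 18) = 1/(248592/49 - 18) = 1/(247710/49) = 49/247710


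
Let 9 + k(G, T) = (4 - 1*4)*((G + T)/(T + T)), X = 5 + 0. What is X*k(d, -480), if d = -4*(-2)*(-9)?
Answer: -45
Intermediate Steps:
d = -72 (d = 8*(-9) = -72)
X = 5
k(G, T) = -9 (k(G, T) = -9 + (4 - 1*4)*((G + T)/(T + T)) = -9 + (4 - 4)*((G + T)/((2*T))) = -9 + 0*((G + T)*(1/(2*T))) = -9 + 0*((G + T)/(2*T)) = -9 + 0 = -9)
X*k(d, -480) = 5*(-9) = -45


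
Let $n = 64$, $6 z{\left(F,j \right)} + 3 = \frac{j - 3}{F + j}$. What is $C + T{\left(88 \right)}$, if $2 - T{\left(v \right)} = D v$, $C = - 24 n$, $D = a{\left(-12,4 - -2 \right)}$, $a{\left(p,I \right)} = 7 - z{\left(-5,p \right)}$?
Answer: $- \frac{37078}{17} \approx -2181.1$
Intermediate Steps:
$z{\left(F,j \right)} = - \frac{1}{2} + \frac{-3 + j}{6 \left(F + j\right)}$ ($z{\left(F,j \right)} = - \frac{1}{2} + \frac{\left(j - 3\right) \frac{1}{F + j}}{6} = - \frac{1}{2} + \frac{\left(-3 + j\right) \frac{1}{F + j}}{6} = - \frac{1}{2} + \frac{\frac{1}{F + j} \left(-3 + j\right)}{6} = - \frac{1}{2} + \frac{-3 + j}{6 \left(F + j\right)}$)
$a{\left(p,I \right)} = 7 - \frac{2 - \frac{p}{3}}{-5 + p}$ ($a{\left(p,I \right)} = 7 - \frac{- \frac{1}{2} - - \frac{5}{2} - \frac{p}{3}}{-5 + p} = 7 - \frac{- \frac{1}{2} + \frac{5}{2} - \frac{p}{3}}{-5 + p} = 7 - \frac{2 - \frac{p}{3}}{-5 + p}$)
$D = \frac{125}{17}$ ($D = \frac{-111 + 22 \left(-12\right)}{3 \left(-5 - 12\right)} = \frac{-111 - 264}{3 \left(-17\right)} = \frac{1}{3} \left(- \frac{1}{17}\right) \left(-375\right) = \frac{125}{17} \approx 7.3529$)
$C = -1536$ ($C = \left(-24\right) 64 = -1536$)
$T{\left(v \right)} = 2 - \frac{125 v}{17}$
$C + T{\left(88 \right)} = -1536 + \left(2 - \frac{11000}{17}\right) = -1536 - \frac{10966}{17} = - \frac{37078}{17}$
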